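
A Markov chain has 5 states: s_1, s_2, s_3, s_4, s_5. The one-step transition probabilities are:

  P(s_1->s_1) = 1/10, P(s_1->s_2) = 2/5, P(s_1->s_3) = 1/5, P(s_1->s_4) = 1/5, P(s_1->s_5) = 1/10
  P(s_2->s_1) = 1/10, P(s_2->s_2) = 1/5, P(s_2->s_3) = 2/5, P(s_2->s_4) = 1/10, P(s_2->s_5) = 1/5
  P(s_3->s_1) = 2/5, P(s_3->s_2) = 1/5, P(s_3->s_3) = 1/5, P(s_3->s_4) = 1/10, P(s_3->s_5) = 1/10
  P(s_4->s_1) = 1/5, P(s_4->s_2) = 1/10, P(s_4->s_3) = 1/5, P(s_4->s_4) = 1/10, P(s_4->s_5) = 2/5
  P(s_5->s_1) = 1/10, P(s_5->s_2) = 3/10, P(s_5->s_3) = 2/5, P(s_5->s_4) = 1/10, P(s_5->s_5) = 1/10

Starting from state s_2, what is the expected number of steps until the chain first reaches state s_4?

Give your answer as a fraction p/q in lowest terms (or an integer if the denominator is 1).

Let h_i = expected steps to first reach s_4 from state i.
Boundary: h_s_4 = 0.
First-step equations for the other states:
  h_s_1 = 1 + 1/10*h_s_1 + 2/5*h_s_2 + 1/5*h_s_3 + 1/5*h_s_4 + 1/10*h_s_5
  h_s_2 = 1 + 1/10*h_s_1 + 1/5*h_s_2 + 2/5*h_s_3 + 1/10*h_s_4 + 1/5*h_s_5
  h_s_3 = 1 + 2/5*h_s_1 + 1/5*h_s_2 + 1/5*h_s_3 + 1/10*h_s_4 + 1/10*h_s_5
  h_s_5 = 1 + 1/10*h_s_1 + 3/10*h_s_2 + 2/5*h_s_3 + 1/10*h_s_4 + 1/10*h_s_5

Substituting h_s_4 = 0 and rearranging gives the linear system (I - Q) h = 1:
  [9/10, -2/5, -1/5, -1/10] . (h_s_1, h_s_2, h_s_3, h_s_5) = 1
  [-1/10, 4/5, -2/5, -1/5] . (h_s_1, h_s_2, h_s_3, h_s_5) = 1
  [-2/5, -1/5, 4/5, -1/10] . (h_s_1, h_s_2, h_s_3, h_s_5) = 1
  [-1/10, -3/10, -2/5, 9/10] . (h_s_1, h_s_2, h_s_3, h_s_5) = 1

Solving yields:
  h_s_1 = 38/5
  h_s_2 = 42/5
  h_s_3 = 41/5
  h_s_5 = 42/5

Starting state is s_2, so the expected hitting time is h_s_2 = 42/5.

Answer: 42/5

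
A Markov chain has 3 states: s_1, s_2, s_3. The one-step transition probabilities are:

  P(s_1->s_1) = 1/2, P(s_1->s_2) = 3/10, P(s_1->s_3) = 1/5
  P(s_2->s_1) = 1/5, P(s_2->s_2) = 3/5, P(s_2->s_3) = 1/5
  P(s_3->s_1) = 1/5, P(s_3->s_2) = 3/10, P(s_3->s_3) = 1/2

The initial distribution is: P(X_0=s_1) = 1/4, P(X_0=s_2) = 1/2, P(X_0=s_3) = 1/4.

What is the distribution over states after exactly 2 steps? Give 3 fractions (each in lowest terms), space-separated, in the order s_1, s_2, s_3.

Answer: 113/400 87/200 113/400

Derivation:
Propagating the distribution step by step (d_{t+1} = d_t * P):
d_0 = (s_1=1/4, s_2=1/2, s_3=1/4)
  d_1[s_1] = 1/4*1/2 + 1/2*1/5 + 1/4*1/5 = 11/40
  d_1[s_2] = 1/4*3/10 + 1/2*3/5 + 1/4*3/10 = 9/20
  d_1[s_3] = 1/4*1/5 + 1/2*1/5 + 1/4*1/2 = 11/40
d_1 = (s_1=11/40, s_2=9/20, s_3=11/40)
  d_2[s_1] = 11/40*1/2 + 9/20*1/5 + 11/40*1/5 = 113/400
  d_2[s_2] = 11/40*3/10 + 9/20*3/5 + 11/40*3/10 = 87/200
  d_2[s_3] = 11/40*1/5 + 9/20*1/5 + 11/40*1/2 = 113/400
d_2 = (s_1=113/400, s_2=87/200, s_3=113/400)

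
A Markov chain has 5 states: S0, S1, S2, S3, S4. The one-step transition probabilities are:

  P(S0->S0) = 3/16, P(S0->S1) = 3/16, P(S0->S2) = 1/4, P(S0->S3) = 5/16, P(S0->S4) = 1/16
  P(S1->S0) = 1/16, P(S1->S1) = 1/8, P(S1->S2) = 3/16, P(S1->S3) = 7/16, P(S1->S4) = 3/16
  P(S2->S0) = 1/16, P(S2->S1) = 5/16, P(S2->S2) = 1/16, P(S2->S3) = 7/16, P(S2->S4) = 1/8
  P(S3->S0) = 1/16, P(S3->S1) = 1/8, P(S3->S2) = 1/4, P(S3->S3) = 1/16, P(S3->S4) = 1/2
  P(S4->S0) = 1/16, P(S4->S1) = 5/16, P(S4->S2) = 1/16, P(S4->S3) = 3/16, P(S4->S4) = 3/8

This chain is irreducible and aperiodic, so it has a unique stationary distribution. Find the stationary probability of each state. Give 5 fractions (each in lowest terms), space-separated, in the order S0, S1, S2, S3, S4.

Answer: 1/14 1371/6370 1921/12740 4891/19110 11719/38220

Derivation:
The stationary distribution satisfies pi = pi * P, i.e.:
  pi_S0 = 3/16*pi_S0 + 1/16*pi_S1 + 1/16*pi_S2 + 1/16*pi_S3 + 1/16*pi_S4
  pi_S1 = 3/16*pi_S0 + 1/8*pi_S1 + 5/16*pi_S2 + 1/8*pi_S3 + 5/16*pi_S4
  pi_S2 = 1/4*pi_S0 + 3/16*pi_S1 + 1/16*pi_S2 + 1/4*pi_S3 + 1/16*pi_S4
  pi_S3 = 5/16*pi_S0 + 7/16*pi_S1 + 7/16*pi_S2 + 1/16*pi_S3 + 3/16*pi_S4
  pi_S4 = 1/16*pi_S0 + 3/16*pi_S1 + 1/8*pi_S2 + 1/2*pi_S3 + 3/8*pi_S4
with normalization: pi_S0 + pi_S1 + pi_S2 + pi_S3 + pi_S4 = 1.

Using the first 4 balance equations plus normalization, the linear system A*pi = b is:
  [-13/16, 1/16, 1/16, 1/16, 1/16] . pi = 0
  [3/16, -7/8, 5/16, 1/8, 5/16] . pi = 0
  [1/4, 3/16, -15/16, 1/4, 1/16] . pi = 0
  [5/16, 7/16, 7/16, -15/16, 3/16] . pi = 0
  [1, 1, 1, 1, 1] . pi = 1

Solving yields:
  pi_S0 = 1/14
  pi_S1 = 1371/6370
  pi_S2 = 1921/12740
  pi_S3 = 4891/19110
  pi_S4 = 11719/38220

Verification (pi * P):
  1/14*3/16 + 1371/6370*1/16 + 1921/12740*1/16 + 4891/19110*1/16 + 11719/38220*1/16 = 1/14 = pi_S0  (ok)
  1/14*3/16 + 1371/6370*1/8 + 1921/12740*5/16 + 4891/19110*1/8 + 11719/38220*5/16 = 1371/6370 = pi_S1  (ok)
  1/14*1/4 + 1371/6370*3/16 + 1921/12740*1/16 + 4891/19110*1/4 + 11719/38220*1/16 = 1921/12740 = pi_S2  (ok)
  1/14*5/16 + 1371/6370*7/16 + 1921/12740*7/16 + 4891/19110*1/16 + 11719/38220*3/16 = 4891/19110 = pi_S3  (ok)
  1/14*1/16 + 1371/6370*3/16 + 1921/12740*1/8 + 4891/19110*1/2 + 11719/38220*3/8 = 11719/38220 = pi_S4  (ok)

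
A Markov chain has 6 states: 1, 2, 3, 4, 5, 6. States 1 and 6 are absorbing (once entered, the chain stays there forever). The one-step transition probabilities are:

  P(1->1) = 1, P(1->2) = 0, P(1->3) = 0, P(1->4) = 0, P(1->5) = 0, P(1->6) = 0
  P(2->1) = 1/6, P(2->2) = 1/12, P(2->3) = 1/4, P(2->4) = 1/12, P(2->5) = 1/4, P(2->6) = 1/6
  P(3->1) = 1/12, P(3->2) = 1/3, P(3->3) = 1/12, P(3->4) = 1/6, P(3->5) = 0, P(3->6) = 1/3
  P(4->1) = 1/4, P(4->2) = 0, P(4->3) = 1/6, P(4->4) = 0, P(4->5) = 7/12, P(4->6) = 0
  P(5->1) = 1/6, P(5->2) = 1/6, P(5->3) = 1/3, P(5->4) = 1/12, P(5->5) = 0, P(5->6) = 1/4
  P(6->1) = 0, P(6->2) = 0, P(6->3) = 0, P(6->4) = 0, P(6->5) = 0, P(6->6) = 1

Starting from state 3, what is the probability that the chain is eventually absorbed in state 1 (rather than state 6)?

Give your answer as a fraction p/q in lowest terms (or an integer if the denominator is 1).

Answer: 4161/11975

Derivation:
Let a_i = P(absorbed in 1 | start in state i).
Boundary conditions: a_1 = 1, a_6 = 0.
For each transient state i, a_i = sum_j P(i->j) * a_j:
  a_2 = 1/6*a_1 + 1/12*a_2 + 1/4*a_3 + 1/12*a_4 + 1/4*a_5 + 1/6*a_6
  a_3 = 1/12*a_1 + 1/3*a_2 + 1/12*a_3 + 1/6*a_4 + 0*a_5 + 1/3*a_6
  a_4 = 1/4*a_1 + 0*a_2 + 1/6*a_3 + 0*a_4 + 7/12*a_5 + 0*a_6
  a_5 = 1/6*a_1 + 1/6*a_2 + 1/3*a_3 + 1/12*a_4 + 0*a_5 + 1/4*a_6

Substituting a_1 = 1 and a_6 = 0, rearrange to (I - Q) a = r where r[i] = P(i -> 1):
  [11/12, -1/4, -1/12, -1/4] . (a_2, a_3, a_4, a_5) = 1/6
  [-1/3, 11/12, -1/6, 0] . (a_2, a_3, a_4, a_5) = 1/12
  [0, -1/6, 1, -7/12] . (a_2, a_3, a_4, a_5) = 1/4
  [-1/6, -1/3, -1/12, 1] . (a_2, a_3, a_4, a_5) = 1/6

Solving yields:
  a_2 = 5208/11975
  a_3 = 4161/11975
  a_4 = 6482/11975
  a_5 = 4791/11975

Starting state is 3, so the absorption probability is a_3 = 4161/11975.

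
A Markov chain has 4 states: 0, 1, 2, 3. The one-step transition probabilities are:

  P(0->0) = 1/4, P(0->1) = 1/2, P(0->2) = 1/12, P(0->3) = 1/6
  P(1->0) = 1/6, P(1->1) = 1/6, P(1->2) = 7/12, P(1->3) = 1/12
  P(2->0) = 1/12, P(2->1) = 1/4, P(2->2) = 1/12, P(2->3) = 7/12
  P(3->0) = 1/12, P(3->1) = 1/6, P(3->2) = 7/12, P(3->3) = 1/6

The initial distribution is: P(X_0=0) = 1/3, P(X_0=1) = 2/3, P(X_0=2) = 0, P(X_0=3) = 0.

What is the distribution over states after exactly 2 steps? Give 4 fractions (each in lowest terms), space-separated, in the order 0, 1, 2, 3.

Propagating the distribution step by step (d_{t+1} = d_t * P):
d_0 = (0=1/3, 1=2/3, 2=0, 3=0)
  d_1[0] = 1/3*1/4 + 2/3*1/6 + 0*1/12 + 0*1/12 = 7/36
  d_1[1] = 1/3*1/2 + 2/3*1/6 + 0*1/4 + 0*1/6 = 5/18
  d_1[2] = 1/3*1/12 + 2/3*7/12 + 0*1/12 + 0*7/12 = 5/12
  d_1[3] = 1/3*1/6 + 2/3*1/12 + 0*7/12 + 0*1/6 = 1/9
d_1 = (0=7/36, 1=5/18, 2=5/12, 3=1/9)
  d_2[0] = 7/36*1/4 + 5/18*1/6 + 5/12*1/12 + 1/9*1/12 = 5/36
  d_2[1] = 7/36*1/2 + 5/18*1/6 + 5/12*1/4 + 1/9*1/6 = 115/432
  d_2[2] = 7/36*1/12 + 5/18*7/12 + 5/12*1/12 + 1/9*7/12 = 5/18
  d_2[3] = 7/36*1/6 + 5/18*1/12 + 5/12*7/12 + 1/9*1/6 = 137/432
d_2 = (0=5/36, 1=115/432, 2=5/18, 3=137/432)

Answer: 5/36 115/432 5/18 137/432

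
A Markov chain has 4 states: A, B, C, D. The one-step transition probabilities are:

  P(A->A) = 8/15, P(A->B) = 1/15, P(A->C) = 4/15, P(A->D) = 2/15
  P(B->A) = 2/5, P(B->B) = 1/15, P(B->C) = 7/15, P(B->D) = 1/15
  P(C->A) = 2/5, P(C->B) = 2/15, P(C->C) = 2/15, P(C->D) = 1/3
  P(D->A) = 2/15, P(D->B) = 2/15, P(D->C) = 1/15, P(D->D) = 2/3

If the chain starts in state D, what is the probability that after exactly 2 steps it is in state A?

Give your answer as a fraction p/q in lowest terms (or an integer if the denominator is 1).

Computing P^2 by repeated multiplication:
P^1 =
  A: [8/15, 1/15, 4/15, 2/15]
  B: [2/5, 1/15, 7/15, 1/15]
  C: [2/5, 2/15, 2/15, 1/3]
  D: [2/15, 2/15, 1/15, 2/3]
P^2 =
  A: [98/225, 7/75, 49/225, 19/75]
  B: [98/225, 23/225, 46/225, 58/225]
  C: [82/225, 22/225, 47/225, 74/225]
  D: [6/25, 26/225, 34/225, 37/75]

(P^2)[D -> A] = 6/25

Answer: 6/25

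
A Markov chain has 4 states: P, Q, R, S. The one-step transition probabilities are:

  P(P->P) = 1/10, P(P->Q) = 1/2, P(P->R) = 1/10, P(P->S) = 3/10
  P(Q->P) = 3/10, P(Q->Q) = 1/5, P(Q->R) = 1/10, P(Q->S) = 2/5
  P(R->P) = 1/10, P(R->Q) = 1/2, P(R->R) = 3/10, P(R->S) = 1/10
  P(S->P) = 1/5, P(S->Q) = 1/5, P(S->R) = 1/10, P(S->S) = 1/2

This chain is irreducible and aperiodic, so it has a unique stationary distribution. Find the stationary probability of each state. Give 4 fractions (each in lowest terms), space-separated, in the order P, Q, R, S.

The stationary distribution satisfies pi = pi * P, i.e.:
  pi_P = 1/10*pi_P + 3/10*pi_Q + 1/10*pi_R + 1/5*pi_S
  pi_Q = 1/2*pi_P + 1/5*pi_Q + 1/2*pi_R + 1/5*pi_S
  pi_R = 1/10*pi_P + 1/10*pi_Q + 3/10*pi_R + 1/10*pi_S
  pi_S = 3/10*pi_P + 2/5*pi_Q + 1/10*pi_R + 1/2*pi_S
with normalization: pi_P + pi_Q + pi_R + pi_S = 1.

Using the first 3 balance equations plus normalization, the linear system A*pi = b is:
  [-9/10, 3/10, 1/10, 1/5] . pi = 0
  [1/2, -4/5, 1/2, 1/5] . pi = 0
  [1/10, 1/10, -7/10, 1/10] . pi = 0
  [1, 1, 1, 1] . pi = 1

Solving yields:
  pi_P = 169/856
  pi_Q = 127/428
  pi_R = 1/8
  pi_S = 163/428

Verification (pi * P):
  169/856*1/10 + 127/428*3/10 + 1/8*1/10 + 163/428*1/5 = 169/856 = pi_P  (ok)
  169/856*1/2 + 127/428*1/5 + 1/8*1/2 + 163/428*1/5 = 127/428 = pi_Q  (ok)
  169/856*1/10 + 127/428*1/10 + 1/8*3/10 + 163/428*1/10 = 1/8 = pi_R  (ok)
  169/856*3/10 + 127/428*2/5 + 1/8*1/10 + 163/428*1/2 = 163/428 = pi_S  (ok)

Answer: 169/856 127/428 1/8 163/428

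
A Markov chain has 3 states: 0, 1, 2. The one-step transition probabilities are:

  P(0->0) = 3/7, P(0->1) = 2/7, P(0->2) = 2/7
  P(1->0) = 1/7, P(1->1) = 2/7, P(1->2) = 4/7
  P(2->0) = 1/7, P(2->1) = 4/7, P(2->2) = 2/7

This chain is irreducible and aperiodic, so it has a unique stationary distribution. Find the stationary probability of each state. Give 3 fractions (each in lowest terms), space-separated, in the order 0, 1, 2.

The stationary distribution satisfies pi = pi * P, i.e.:
  pi_0 = 3/7*pi_0 + 1/7*pi_1 + 1/7*pi_2
  pi_1 = 2/7*pi_0 + 2/7*pi_1 + 4/7*pi_2
  pi_2 = 2/7*pi_0 + 4/7*pi_1 + 2/7*pi_2
with normalization: pi_0 + pi_1 + pi_2 = 1.

Using the first 2 balance equations plus normalization, the linear system A*pi = b is:
  [-4/7, 1/7, 1/7] . pi = 0
  [2/7, -5/7, 4/7] . pi = 0
  [1, 1, 1] . pi = 1

Solving yields:
  pi_0 = 1/5
  pi_1 = 2/5
  pi_2 = 2/5

Verification (pi * P):
  1/5*3/7 + 2/5*1/7 + 2/5*1/7 = 1/5 = pi_0  (ok)
  1/5*2/7 + 2/5*2/7 + 2/5*4/7 = 2/5 = pi_1  (ok)
  1/5*2/7 + 2/5*4/7 + 2/5*2/7 = 2/5 = pi_2  (ok)

Answer: 1/5 2/5 2/5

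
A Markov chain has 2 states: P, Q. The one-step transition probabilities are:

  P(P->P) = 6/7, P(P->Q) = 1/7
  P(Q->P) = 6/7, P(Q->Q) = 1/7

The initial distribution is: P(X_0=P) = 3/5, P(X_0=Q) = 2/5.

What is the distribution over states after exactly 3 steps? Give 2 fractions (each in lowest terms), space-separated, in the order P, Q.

Answer: 6/7 1/7

Derivation:
Propagating the distribution step by step (d_{t+1} = d_t * P):
d_0 = (P=3/5, Q=2/5)
  d_1[P] = 3/5*6/7 + 2/5*6/7 = 6/7
  d_1[Q] = 3/5*1/7 + 2/5*1/7 = 1/7
d_1 = (P=6/7, Q=1/7)
  d_2[P] = 6/7*6/7 + 1/7*6/7 = 6/7
  d_2[Q] = 6/7*1/7 + 1/7*1/7 = 1/7
d_2 = (P=6/7, Q=1/7)
  d_3[P] = 6/7*6/7 + 1/7*6/7 = 6/7
  d_3[Q] = 6/7*1/7 + 1/7*1/7 = 1/7
d_3 = (P=6/7, Q=1/7)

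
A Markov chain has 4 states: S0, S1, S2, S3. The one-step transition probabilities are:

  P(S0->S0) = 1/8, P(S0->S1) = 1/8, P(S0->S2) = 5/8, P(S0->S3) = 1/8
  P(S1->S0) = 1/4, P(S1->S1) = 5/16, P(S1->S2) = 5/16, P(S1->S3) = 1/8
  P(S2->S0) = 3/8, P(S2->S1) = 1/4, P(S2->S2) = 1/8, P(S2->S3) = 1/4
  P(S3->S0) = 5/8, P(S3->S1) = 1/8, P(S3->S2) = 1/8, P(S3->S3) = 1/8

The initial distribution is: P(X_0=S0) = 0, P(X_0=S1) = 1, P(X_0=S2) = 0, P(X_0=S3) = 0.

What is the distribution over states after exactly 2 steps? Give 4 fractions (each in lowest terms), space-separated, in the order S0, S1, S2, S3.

Answer: 39/128 57/256 79/256 21/128

Derivation:
Propagating the distribution step by step (d_{t+1} = d_t * P):
d_0 = (S0=0, S1=1, S2=0, S3=0)
  d_1[S0] = 0*1/8 + 1*1/4 + 0*3/8 + 0*5/8 = 1/4
  d_1[S1] = 0*1/8 + 1*5/16 + 0*1/4 + 0*1/8 = 5/16
  d_1[S2] = 0*5/8 + 1*5/16 + 0*1/8 + 0*1/8 = 5/16
  d_1[S3] = 0*1/8 + 1*1/8 + 0*1/4 + 0*1/8 = 1/8
d_1 = (S0=1/4, S1=5/16, S2=5/16, S3=1/8)
  d_2[S0] = 1/4*1/8 + 5/16*1/4 + 5/16*3/8 + 1/8*5/8 = 39/128
  d_2[S1] = 1/4*1/8 + 5/16*5/16 + 5/16*1/4 + 1/8*1/8 = 57/256
  d_2[S2] = 1/4*5/8 + 5/16*5/16 + 5/16*1/8 + 1/8*1/8 = 79/256
  d_2[S3] = 1/4*1/8 + 5/16*1/8 + 5/16*1/4 + 1/8*1/8 = 21/128
d_2 = (S0=39/128, S1=57/256, S2=79/256, S3=21/128)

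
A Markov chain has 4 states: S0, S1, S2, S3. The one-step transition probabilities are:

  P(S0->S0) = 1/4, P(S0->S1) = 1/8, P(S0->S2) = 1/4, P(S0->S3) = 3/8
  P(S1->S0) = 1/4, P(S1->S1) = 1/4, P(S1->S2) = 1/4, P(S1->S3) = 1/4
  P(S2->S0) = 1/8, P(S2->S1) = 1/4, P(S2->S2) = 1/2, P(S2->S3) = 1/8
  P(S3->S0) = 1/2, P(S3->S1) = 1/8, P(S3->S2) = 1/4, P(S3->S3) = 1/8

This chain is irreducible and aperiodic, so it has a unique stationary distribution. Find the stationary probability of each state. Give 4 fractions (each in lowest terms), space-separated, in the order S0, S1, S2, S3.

Answer: 11/42 4/21 1/3 3/14

Derivation:
The stationary distribution satisfies pi = pi * P, i.e.:
  pi_S0 = 1/4*pi_S0 + 1/4*pi_S1 + 1/8*pi_S2 + 1/2*pi_S3
  pi_S1 = 1/8*pi_S0 + 1/4*pi_S1 + 1/4*pi_S2 + 1/8*pi_S3
  pi_S2 = 1/4*pi_S0 + 1/4*pi_S1 + 1/2*pi_S2 + 1/4*pi_S3
  pi_S3 = 3/8*pi_S0 + 1/4*pi_S1 + 1/8*pi_S2 + 1/8*pi_S3
with normalization: pi_S0 + pi_S1 + pi_S2 + pi_S3 = 1.

Using the first 3 balance equations plus normalization, the linear system A*pi = b is:
  [-3/4, 1/4, 1/8, 1/2] . pi = 0
  [1/8, -3/4, 1/4, 1/8] . pi = 0
  [1/4, 1/4, -1/2, 1/4] . pi = 0
  [1, 1, 1, 1] . pi = 1

Solving yields:
  pi_S0 = 11/42
  pi_S1 = 4/21
  pi_S2 = 1/3
  pi_S3 = 3/14

Verification (pi * P):
  11/42*1/4 + 4/21*1/4 + 1/3*1/8 + 3/14*1/2 = 11/42 = pi_S0  (ok)
  11/42*1/8 + 4/21*1/4 + 1/3*1/4 + 3/14*1/8 = 4/21 = pi_S1  (ok)
  11/42*1/4 + 4/21*1/4 + 1/3*1/2 + 3/14*1/4 = 1/3 = pi_S2  (ok)
  11/42*3/8 + 4/21*1/4 + 1/3*1/8 + 3/14*1/8 = 3/14 = pi_S3  (ok)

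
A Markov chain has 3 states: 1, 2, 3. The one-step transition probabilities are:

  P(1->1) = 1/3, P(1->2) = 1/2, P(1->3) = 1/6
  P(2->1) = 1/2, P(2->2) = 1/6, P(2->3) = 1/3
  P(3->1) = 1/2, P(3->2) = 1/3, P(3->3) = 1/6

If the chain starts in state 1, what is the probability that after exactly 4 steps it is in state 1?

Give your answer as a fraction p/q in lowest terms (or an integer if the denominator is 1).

Computing P^4 by repeated multiplication:
P^1 =
  1: [1/3, 1/2, 1/6]
  2: [1/2, 1/6, 1/3]
  3: [1/2, 1/3, 1/6]
P^2 =
  1: [4/9, 11/36, 1/4]
  2: [5/12, 7/18, 7/36]
  3: [5/12, 13/36, 2/9]
P^3 =
  1: [23/54, 77/216, 47/216]
  2: [31/72, 73/216, 25/108]
  3: [31/72, 37/108, 49/216]
P^4 =
  1: [139/324, 149/432, 293/1296]
  2: [185/432, 113/324, 289/1296]
  3: [185/432, 451/1296, 145/648]

(P^4)[1 -> 1] = 139/324

Answer: 139/324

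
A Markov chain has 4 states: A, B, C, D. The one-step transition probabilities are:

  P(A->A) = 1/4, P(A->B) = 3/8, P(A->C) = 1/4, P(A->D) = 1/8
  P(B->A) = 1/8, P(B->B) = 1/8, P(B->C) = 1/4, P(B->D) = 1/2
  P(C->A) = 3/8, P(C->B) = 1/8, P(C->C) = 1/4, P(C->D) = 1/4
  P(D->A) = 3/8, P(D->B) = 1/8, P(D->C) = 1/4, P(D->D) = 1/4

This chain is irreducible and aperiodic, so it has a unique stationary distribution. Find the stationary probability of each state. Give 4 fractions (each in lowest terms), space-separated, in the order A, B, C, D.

Answer: 11/38 15/76 1/4 5/19

Derivation:
The stationary distribution satisfies pi = pi * P, i.e.:
  pi_A = 1/4*pi_A + 1/8*pi_B + 3/8*pi_C + 3/8*pi_D
  pi_B = 3/8*pi_A + 1/8*pi_B + 1/8*pi_C + 1/8*pi_D
  pi_C = 1/4*pi_A + 1/4*pi_B + 1/4*pi_C + 1/4*pi_D
  pi_D = 1/8*pi_A + 1/2*pi_B + 1/4*pi_C + 1/4*pi_D
with normalization: pi_A + pi_B + pi_C + pi_D = 1.

Using the first 3 balance equations plus normalization, the linear system A*pi = b is:
  [-3/4, 1/8, 3/8, 3/8] . pi = 0
  [3/8, -7/8, 1/8, 1/8] . pi = 0
  [1/4, 1/4, -3/4, 1/4] . pi = 0
  [1, 1, 1, 1] . pi = 1

Solving yields:
  pi_A = 11/38
  pi_B = 15/76
  pi_C = 1/4
  pi_D = 5/19

Verification (pi * P):
  11/38*1/4 + 15/76*1/8 + 1/4*3/8 + 5/19*3/8 = 11/38 = pi_A  (ok)
  11/38*3/8 + 15/76*1/8 + 1/4*1/8 + 5/19*1/8 = 15/76 = pi_B  (ok)
  11/38*1/4 + 15/76*1/4 + 1/4*1/4 + 5/19*1/4 = 1/4 = pi_C  (ok)
  11/38*1/8 + 15/76*1/2 + 1/4*1/4 + 5/19*1/4 = 5/19 = pi_D  (ok)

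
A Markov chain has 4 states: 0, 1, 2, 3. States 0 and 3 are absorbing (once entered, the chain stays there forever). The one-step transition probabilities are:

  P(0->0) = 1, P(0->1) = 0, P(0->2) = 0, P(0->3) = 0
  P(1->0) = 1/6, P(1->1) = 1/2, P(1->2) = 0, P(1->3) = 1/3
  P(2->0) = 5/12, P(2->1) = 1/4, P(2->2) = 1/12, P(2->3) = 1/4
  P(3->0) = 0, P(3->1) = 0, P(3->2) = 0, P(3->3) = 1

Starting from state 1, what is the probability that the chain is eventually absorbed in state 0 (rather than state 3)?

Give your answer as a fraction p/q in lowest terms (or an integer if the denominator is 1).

Answer: 1/3

Derivation:
Let a_i = P(absorbed in 0 | start in state i).
Boundary conditions: a_0 = 1, a_3 = 0.
For each transient state i, a_i = sum_j P(i->j) * a_j:
  a_1 = 1/6*a_0 + 1/2*a_1 + 0*a_2 + 1/3*a_3
  a_2 = 5/12*a_0 + 1/4*a_1 + 1/12*a_2 + 1/4*a_3

Substituting a_0 = 1 and a_3 = 0, rearrange to (I - Q) a = r where r[i] = P(i -> 0):
  [1/2, 0] . (a_1, a_2) = 1/6
  [-1/4, 11/12] . (a_1, a_2) = 5/12

Solving yields:
  a_1 = 1/3
  a_2 = 6/11

Starting state is 1, so the absorption probability is a_1 = 1/3.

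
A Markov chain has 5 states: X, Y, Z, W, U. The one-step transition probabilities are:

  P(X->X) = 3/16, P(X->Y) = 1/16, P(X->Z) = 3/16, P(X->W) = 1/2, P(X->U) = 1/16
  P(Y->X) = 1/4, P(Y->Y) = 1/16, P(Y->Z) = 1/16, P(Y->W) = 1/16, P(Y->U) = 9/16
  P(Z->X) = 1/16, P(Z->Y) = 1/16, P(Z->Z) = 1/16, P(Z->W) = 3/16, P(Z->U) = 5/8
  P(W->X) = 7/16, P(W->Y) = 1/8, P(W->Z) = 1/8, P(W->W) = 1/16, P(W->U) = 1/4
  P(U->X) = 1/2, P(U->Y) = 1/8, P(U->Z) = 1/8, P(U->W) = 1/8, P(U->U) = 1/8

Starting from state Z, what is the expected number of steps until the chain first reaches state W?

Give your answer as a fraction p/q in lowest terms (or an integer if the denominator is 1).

Answer: 1285/302

Derivation:
Let h_i = expected steps to first reach W from state i.
Boundary: h_W = 0.
First-step equations for the other states:
  h_X = 1 + 3/16*h_X + 1/16*h_Y + 3/16*h_Z + 1/2*h_W + 1/16*h_U
  h_Y = 1 + 1/4*h_X + 1/16*h_Y + 1/16*h_Z + 1/16*h_W + 9/16*h_U
  h_Z = 1 + 1/16*h_X + 1/16*h_Y + 1/16*h_Z + 3/16*h_W + 5/8*h_U
  h_U = 1 + 1/2*h_X + 1/8*h_Y + 1/8*h_Z + 1/8*h_W + 1/8*h_U

Substituting h_W = 0 and rearranging gives the linear system (I - Q) h = 1:
  [13/16, -1/16, -3/16, -1/16] . (h_X, h_Y, h_Z, h_U) = 1
  [-1/4, 15/16, -1/16, -9/16] . (h_X, h_Y, h_Z, h_U) = 1
  [-1/16, -1/16, 15/16, -5/8] . (h_X, h_Y, h_Z, h_U) = 1
  [-1/2, -1/8, -1/8, 7/8] . (h_X, h_Y, h_Z, h_U) = 1

Solving yields:
  h_X = 2169/755
  h_Y = 6857/1510
  h_Z = 1285/302
  h_U = 3051/755

Starting state is Z, so the expected hitting time is h_Z = 1285/302.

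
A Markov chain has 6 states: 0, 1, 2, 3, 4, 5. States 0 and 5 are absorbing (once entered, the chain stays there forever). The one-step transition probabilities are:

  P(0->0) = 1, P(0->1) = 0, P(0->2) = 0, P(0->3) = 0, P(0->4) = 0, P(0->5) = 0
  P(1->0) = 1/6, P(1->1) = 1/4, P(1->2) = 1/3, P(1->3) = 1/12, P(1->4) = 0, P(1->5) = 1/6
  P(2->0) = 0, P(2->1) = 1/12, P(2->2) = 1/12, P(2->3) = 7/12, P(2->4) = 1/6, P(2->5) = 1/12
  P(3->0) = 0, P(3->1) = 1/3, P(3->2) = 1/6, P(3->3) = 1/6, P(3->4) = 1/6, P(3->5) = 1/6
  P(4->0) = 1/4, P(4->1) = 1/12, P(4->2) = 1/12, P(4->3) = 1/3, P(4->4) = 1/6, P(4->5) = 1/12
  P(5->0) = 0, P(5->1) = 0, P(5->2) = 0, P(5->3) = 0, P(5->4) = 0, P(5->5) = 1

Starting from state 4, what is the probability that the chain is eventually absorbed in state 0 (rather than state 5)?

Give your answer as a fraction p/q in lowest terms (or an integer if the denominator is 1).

Answer: 439/861

Derivation:
Let a_i = P(absorbed in 0 | start in state i).
Boundary conditions: a_0 = 1, a_5 = 0.
For each transient state i, a_i = sum_j P(i->j) * a_j:
  a_1 = 1/6*a_0 + 1/4*a_1 + 1/3*a_2 + 1/12*a_3 + 0*a_4 + 1/6*a_5
  a_2 = 0*a_0 + 1/12*a_1 + 1/12*a_2 + 7/12*a_3 + 1/6*a_4 + 1/12*a_5
  a_3 = 0*a_0 + 1/3*a_1 + 1/6*a_2 + 1/6*a_3 + 1/6*a_4 + 1/6*a_5
  a_4 = 1/4*a_0 + 1/12*a_1 + 1/12*a_2 + 1/3*a_3 + 1/6*a_4 + 1/12*a_5

Substituting a_0 = 1 and a_5 = 0, rearrange to (I - Q) a = r where r[i] = P(i -> 0):
  [3/4, -1/3, -1/12, 0] . (a_1, a_2, a_3, a_4) = 1/6
  [-1/12, 11/12, -7/12, -1/6] . (a_1, a_2, a_3, a_4) = 0
  [-1/3, -1/6, 5/6, -1/6] . (a_1, a_2, a_3, a_4) = 0
  [-1/12, -1/12, -1/3, 5/6] . (a_1, a_2, a_3, a_4) = 1/4

Solving yields:
  a_1 = 355/861
  a_2 = 296/861
  a_3 = 289/861
  a_4 = 439/861

Starting state is 4, so the absorption probability is a_4 = 439/861.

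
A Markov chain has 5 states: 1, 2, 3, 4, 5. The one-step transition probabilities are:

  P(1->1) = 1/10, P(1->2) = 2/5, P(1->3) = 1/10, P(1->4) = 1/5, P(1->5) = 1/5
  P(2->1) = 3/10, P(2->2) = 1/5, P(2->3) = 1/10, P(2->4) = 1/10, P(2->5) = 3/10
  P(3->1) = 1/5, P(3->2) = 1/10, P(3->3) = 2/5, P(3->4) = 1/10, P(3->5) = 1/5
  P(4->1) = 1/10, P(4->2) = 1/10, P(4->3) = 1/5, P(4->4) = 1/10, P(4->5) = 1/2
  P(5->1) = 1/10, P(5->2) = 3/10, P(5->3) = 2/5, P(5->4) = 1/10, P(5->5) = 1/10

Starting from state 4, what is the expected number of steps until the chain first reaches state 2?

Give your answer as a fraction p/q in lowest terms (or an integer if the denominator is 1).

Answer: 125/24

Derivation:
Let h_i = expected steps to first reach 2 from state i.
Boundary: h_2 = 0.
First-step equations for the other states:
  h_1 = 1 + 1/10*h_1 + 2/5*h_2 + 1/10*h_3 + 1/5*h_4 + 1/5*h_5
  h_3 = 1 + 1/5*h_1 + 1/10*h_2 + 2/5*h_3 + 1/10*h_4 + 1/5*h_5
  h_4 = 1 + 1/10*h_1 + 1/10*h_2 + 1/5*h_3 + 1/10*h_4 + 1/2*h_5
  h_5 = 1 + 1/10*h_1 + 3/10*h_2 + 2/5*h_3 + 1/10*h_4 + 1/10*h_5

Substituting h_2 = 0 and rearranging gives the linear system (I - Q) h = 1:
  [9/10, -1/10, -1/5, -1/5] . (h_1, h_3, h_4, h_5) = 1
  [-1/5, 3/5, -1/10, -1/5] . (h_1, h_3, h_4, h_5) = 1
  [-1/10, -1/5, 9/10, -1/2] . (h_1, h_3, h_4, h_5) = 1
  [-1/10, -2/5, -1/10, 9/10] . (h_1, h_3, h_4, h_5) = 1

Solving yields:
  h_1 = 185/48
  h_3 = 85/16
  h_4 = 125/24
  h_5 = 215/48

Starting state is 4, so the expected hitting time is h_4 = 125/24.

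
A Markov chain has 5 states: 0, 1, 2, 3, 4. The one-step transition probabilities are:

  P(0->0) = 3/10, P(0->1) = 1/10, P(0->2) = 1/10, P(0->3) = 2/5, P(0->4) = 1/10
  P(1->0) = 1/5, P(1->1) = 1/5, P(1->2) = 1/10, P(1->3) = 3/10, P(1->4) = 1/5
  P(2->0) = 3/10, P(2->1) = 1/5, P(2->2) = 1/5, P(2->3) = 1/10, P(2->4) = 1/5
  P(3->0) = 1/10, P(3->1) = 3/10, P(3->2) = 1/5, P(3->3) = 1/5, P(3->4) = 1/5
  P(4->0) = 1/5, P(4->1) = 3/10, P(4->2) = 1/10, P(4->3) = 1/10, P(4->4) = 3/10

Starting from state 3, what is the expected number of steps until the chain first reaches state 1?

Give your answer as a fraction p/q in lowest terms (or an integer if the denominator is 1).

Answer: 3730/917

Derivation:
Let h_i = expected steps to first reach 1 from state i.
Boundary: h_1 = 0.
First-step equations for the other states:
  h_0 = 1 + 3/10*h_0 + 1/10*h_1 + 1/10*h_2 + 2/5*h_3 + 1/10*h_4
  h_2 = 1 + 3/10*h_0 + 1/5*h_1 + 1/5*h_2 + 1/10*h_3 + 1/5*h_4
  h_3 = 1 + 1/10*h_0 + 3/10*h_1 + 1/5*h_2 + 1/5*h_3 + 1/5*h_4
  h_4 = 1 + 1/5*h_0 + 3/10*h_1 + 1/10*h_2 + 1/10*h_3 + 3/10*h_4

Substituting h_1 = 0 and rearranging gives the linear system (I - Q) h = 1:
  [7/10, -1/10, -2/5, -1/10] . (h_0, h_2, h_3, h_4) = 1
  [-3/10, 4/5, -1/10, -1/5] . (h_0, h_2, h_3, h_4) = 1
  [-1/10, -1/5, 4/5, -1/5] . (h_0, h_2, h_3, h_4) = 1
  [-1/5, -1/10, -1/10, 7/10] . (h_0, h_2, h_3, h_4) = 1

Solving yields:
  h_0 = 4590/917
  h_2 = 4275/917
  h_3 = 3730/917
  h_4 = 3765/917

Starting state is 3, so the expected hitting time is h_3 = 3730/917.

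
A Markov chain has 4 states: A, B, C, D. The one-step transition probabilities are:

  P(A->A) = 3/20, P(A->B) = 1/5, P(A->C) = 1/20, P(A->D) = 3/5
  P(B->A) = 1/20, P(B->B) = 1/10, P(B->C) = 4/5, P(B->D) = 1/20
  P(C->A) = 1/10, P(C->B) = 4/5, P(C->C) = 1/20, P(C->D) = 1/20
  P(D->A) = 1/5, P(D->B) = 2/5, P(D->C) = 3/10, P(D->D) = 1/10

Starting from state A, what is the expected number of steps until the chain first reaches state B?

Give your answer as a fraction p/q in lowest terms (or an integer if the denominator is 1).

Let h_i = expected steps to first reach B from state i.
Boundary: h_B = 0.
First-step equations for the other states:
  h_A = 1 + 3/20*h_A + 1/5*h_B + 1/20*h_C + 3/5*h_D
  h_C = 1 + 1/10*h_A + 4/5*h_B + 1/20*h_C + 1/20*h_D
  h_D = 1 + 1/5*h_A + 2/5*h_B + 3/10*h_C + 1/10*h_D

Substituting h_B = 0 and rearranging gives the linear system (I - Q) h = 1:
  [17/20, -1/20, -3/5] . (h_A, h_C, h_D) = 1
  [-1/10, 19/20, -1/20] . (h_A, h_C, h_D) = 1
  [-1/5, -3/10, 9/10] . (h_A, h_C, h_D) = 1

Solving yields:
  h_A = 3275/1154
  h_C = 1695/1154
  h_D = 2575/1154

Starting state is A, so the expected hitting time is h_A = 3275/1154.

Answer: 3275/1154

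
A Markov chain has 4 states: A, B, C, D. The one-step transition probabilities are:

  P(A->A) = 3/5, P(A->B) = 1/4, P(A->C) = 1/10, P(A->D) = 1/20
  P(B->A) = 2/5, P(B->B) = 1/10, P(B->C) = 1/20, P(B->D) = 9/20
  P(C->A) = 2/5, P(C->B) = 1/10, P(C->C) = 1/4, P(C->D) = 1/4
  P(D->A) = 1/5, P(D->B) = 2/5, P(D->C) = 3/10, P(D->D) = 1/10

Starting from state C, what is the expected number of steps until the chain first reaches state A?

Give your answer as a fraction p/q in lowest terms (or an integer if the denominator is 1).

Answer: 545/191

Derivation:
Let h_i = expected steps to first reach A from state i.
Boundary: h_A = 0.
First-step equations for the other states:
  h_B = 1 + 2/5*h_A + 1/10*h_B + 1/20*h_C + 9/20*h_D
  h_C = 1 + 2/5*h_A + 1/10*h_B + 1/4*h_C + 1/4*h_D
  h_D = 1 + 1/5*h_A + 2/5*h_B + 3/10*h_C + 1/10*h_D

Substituting h_A = 0 and rearranging gives the linear system (I - Q) h = 1:
  [9/10, -1/20, -9/20] . (h_B, h_C, h_D) = 1
  [-1/10, 3/4, -1/4] . (h_B, h_C, h_D) = 1
  [-2/5, -3/10, 9/10] . (h_B, h_C, h_D) = 1

Solving yields:
  h_B = 565/191
  h_C = 545/191
  h_D = 645/191

Starting state is C, so the expected hitting time is h_C = 545/191.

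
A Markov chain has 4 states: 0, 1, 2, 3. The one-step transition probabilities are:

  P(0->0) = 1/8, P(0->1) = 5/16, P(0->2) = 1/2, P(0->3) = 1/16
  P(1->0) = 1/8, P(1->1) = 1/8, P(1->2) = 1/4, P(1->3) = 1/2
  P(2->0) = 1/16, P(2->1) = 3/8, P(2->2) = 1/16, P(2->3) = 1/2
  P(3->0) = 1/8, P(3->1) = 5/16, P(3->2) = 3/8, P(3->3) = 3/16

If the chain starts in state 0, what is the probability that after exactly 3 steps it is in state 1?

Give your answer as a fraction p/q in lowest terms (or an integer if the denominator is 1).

Answer: 1111/4096

Derivation:
Computing P^3 by repeated multiplication:
P^1 =
  0: [1/8, 5/16, 1/2, 1/16]
  1: [1/8, 1/8, 1/4, 1/2]
  2: [1/16, 3/8, 1/16, 1/2]
  3: [1/8, 5/16, 3/8, 3/16]
P^2 =
  0: [3/32, 73/256, 25/128, 109/256]
  1: [7/64, 39/128, 19/64, 37/128]
  2: [31/256, 63/256, 81/256, 81/256]
  3: [13/128, 71/256, 15/64, 99/256]
P^3 =
  0: [231/2048, 1111/4096, 297/1024, 1335/4096]
  1: [109/1024, 561/2048, 33/128, 741/2048]
  2: [431/4096, 293/1024, 1067/4096, 713/2048]
  3: [113/1024, 1127/4096, 573/2048, 1371/4096]

(P^3)[0 -> 1] = 1111/4096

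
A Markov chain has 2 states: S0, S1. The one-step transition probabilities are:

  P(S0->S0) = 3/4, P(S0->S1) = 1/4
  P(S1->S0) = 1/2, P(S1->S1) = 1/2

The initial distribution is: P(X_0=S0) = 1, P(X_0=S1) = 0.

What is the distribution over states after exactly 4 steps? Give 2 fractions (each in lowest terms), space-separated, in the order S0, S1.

Answer: 171/256 85/256

Derivation:
Propagating the distribution step by step (d_{t+1} = d_t * P):
d_0 = (S0=1, S1=0)
  d_1[S0] = 1*3/4 + 0*1/2 = 3/4
  d_1[S1] = 1*1/4 + 0*1/2 = 1/4
d_1 = (S0=3/4, S1=1/4)
  d_2[S0] = 3/4*3/4 + 1/4*1/2 = 11/16
  d_2[S1] = 3/4*1/4 + 1/4*1/2 = 5/16
d_2 = (S0=11/16, S1=5/16)
  d_3[S0] = 11/16*3/4 + 5/16*1/2 = 43/64
  d_3[S1] = 11/16*1/4 + 5/16*1/2 = 21/64
d_3 = (S0=43/64, S1=21/64)
  d_4[S0] = 43/64*3/4 + 21/64*1/2 = 171/256
  d_4[S1] = 43/64*1/4 + 21/64*1/2 = 85/256
d_4 = (S0=171/256, S1=85/256)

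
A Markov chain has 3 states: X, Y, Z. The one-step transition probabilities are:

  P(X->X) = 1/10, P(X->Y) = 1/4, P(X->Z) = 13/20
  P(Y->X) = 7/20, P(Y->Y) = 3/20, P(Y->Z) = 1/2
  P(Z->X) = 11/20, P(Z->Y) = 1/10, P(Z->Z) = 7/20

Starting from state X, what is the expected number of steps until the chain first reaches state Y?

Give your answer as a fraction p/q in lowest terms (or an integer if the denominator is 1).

Let h_i = expected steps to first reach Y from state i.
Boundary: h_Y = 0.
First-step equations for the other states:
  h_X = 1 + 1/10*h_X + 1/4*h_Y + 13/20*h_Z
  h_Z = 1 + 11/20*h_X + 1/10*h_Y + 7/20*h_Z

Substituting h_Y = 0 and rearranging gives the linear system (I - Q) h = 1:
  [9/10, -13/20] . (h_X, h_Z) = 1
  [-11/20, 13/20] . (h_X, h_Z) = 1

Solving yields:
  h_X = 40/7
  h_Z = 580/91

Starting state is X, so the expected hitting time is h_X = 40/7.

Answer: 40/7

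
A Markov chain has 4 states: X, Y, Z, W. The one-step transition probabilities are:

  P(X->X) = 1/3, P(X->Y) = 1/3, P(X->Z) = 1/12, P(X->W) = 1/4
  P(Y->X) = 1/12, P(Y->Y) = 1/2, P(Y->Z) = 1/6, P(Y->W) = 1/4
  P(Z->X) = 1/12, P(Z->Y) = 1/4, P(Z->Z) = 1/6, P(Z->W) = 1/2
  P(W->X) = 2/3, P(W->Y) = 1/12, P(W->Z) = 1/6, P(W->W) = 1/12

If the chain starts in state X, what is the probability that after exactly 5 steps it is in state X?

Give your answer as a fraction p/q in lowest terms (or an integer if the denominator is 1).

Answer: 24961/82944

Derivation:
Computing P^5 by repeated multiplication:
P^1 =
  X: [1/3, 1/3, 1/12, 1/4]
  Y: [1/12, 1/2, 1/6, 1/4]
  Z: [1/12, 1/4, 1/6, 1/2]
  W: [2/3, 1/12, 1/6, 1/12]
P^2 =
  X: [5/16, 23/72, 5/36, 11/48]
  Y: [1/4, 49/144, 23/144, 1/4]
  Z: [19/48, 17/72, 23/144, 5/24]
  W: [43/144, 5/16, 1/9, 5/18]
P^3 =
  X: [85/288, 61/192, 9/64, 71/288]
  Y: [7/24, 181/576, 7/48, 143/576]
  Z: [175/576, 59/192, 77/576, 49/192]
  W: [553/1728, 265/864, 245/1728, 25/108]
P^4 =
  X: [65/216, 721/2304, 491/3456, 1687/6912]
  Y: [2081/6912, 2153/6912, 41/288, 847/3456]
  Z: [355/1152, 535/1728, 977/6912, 185/768]
  W: [6187/20736, 6527/20736, 2903/20736, 5119/20736]
P^5 =
  X: [24961/82944, 25931/82944, 367/2592, 5077/20736]
  Y: [25013/82944, 809/2592, 11743/82944, 5075/20736]
  Z: [2773/9216, 721/2304, 1949/13824, 6779/27648]
  W: [37565/124416, 38869/124416, 35285/248832, 60679/248832]

(P^5)[X -> X] = 24961/82944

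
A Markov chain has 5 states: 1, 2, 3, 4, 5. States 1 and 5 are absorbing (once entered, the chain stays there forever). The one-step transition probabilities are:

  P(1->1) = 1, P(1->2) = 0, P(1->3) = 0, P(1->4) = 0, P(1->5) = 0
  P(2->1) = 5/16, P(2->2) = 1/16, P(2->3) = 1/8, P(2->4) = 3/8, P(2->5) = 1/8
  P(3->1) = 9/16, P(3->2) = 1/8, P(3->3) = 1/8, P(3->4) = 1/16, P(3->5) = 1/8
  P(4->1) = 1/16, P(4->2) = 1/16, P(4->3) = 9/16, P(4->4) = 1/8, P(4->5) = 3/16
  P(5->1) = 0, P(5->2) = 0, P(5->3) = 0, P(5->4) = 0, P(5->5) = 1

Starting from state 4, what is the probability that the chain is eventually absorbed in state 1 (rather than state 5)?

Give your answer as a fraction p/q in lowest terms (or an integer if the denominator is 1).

Answer: 1599/2555

Derivation:
Let a_i = P(absorbed in 1 | start in state i).
Boundary conditions: a_1 = 1, a_5 = 0.
For each transient state i, a_i = sum_j P(i->j) * a_j:
  a_2 = 5/16*a_1 + 1/16*a_2 + 1/8*a_3 + 3/8*a_4 + 1/8*a_5
  a_3 = 9/16*a_1 + 1/8*a_2 + 1/8*a_3 + 1/16*a_4 + 1/8*a_5
  a_4 = 1/16*a_1 + 1/16*a_2 + 9/16*a_3 + 1/8*a_4 + 3/16*a_5

Substituting a_1 = 1 and a_5 = 0, rearrange to (I - Q) a = r where r[i] = P(i -> 1):
  [15/16, -1/8, -3/8] . (a_2, a_3, a_4) = 5/16
  [-1/8, 7/8, -1/16] . (a_2, a_3, a_4) = 9/16
  [-1/16, -9/16, 7/8] . (a_2, a_3, a_4) = 1/16

Solving yields:
  a_2 = 1759/2555
  a_3 = 2008/2555
  a_4 = 1599/2555

Starting state is 4, so the absorption probability is a_4 = 1599/2555.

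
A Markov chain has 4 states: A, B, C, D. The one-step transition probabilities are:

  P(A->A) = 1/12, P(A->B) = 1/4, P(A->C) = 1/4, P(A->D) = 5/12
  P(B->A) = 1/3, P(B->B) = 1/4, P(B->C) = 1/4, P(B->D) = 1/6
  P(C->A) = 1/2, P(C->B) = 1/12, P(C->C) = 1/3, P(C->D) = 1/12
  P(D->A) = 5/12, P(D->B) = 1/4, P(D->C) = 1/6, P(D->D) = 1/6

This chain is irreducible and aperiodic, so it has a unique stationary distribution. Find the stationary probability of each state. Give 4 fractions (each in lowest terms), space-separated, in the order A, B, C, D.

Answer: 611/1938 403/1938 163/646 145/646

Derivation:
The stationary distribution satisfies pi = pi * P, i.e.:
  pi_A = 1/12*pi_A + 1/3*pi_B + 1/2*pi_C + 5/12*pi_D
  pi_B = 1/4*pi_A + 1/4*pi_B + 1/12*pi_C + 1/4*pi_D
  pi_C = 1/4*pi_A + 1/4*pi_B + 1/3*pi_C + 1/6*pi_D
  pi_D = 5/12*pi_A + 1/6*pi_B + 1/12*pi_C + 1/6*pi_D
with normalization: pi_A + pi_B + pi_C + pi_D = 1.

Using the first 3 balance equations plus normalization, the linear system A*pi = b is:
  [-11/12, 1/3, 1/2, 5/12] . pi = 0
  [1/4, -3/4, 1/12, 1/4] . pi = 0
  [1/4, 1/4, -2/3, 1/6] . pi = 0
  [1, 1, 1, 1] . pi = 1

Solving yields:
  pi_A = 611/1938
  pi_B = 403/1938
  pi_C = 163/646
  pi_D = 145/646

Verification (pi * P):
  611/1938*1/12 + 403/1938*1/3 + 163/646*1/2 + 145/646*5/12 = 611/1938 = pi_A  (ok)
  611/1938*1/4 + 403/1938*1/4 + 163/646*1/12 + 145/646*1/4 = 403/1938 = pi_B  (ok)
  611/1938*1/4 + 403/1938*1/4 + 163/646*1/3 + 145/646*1/6 = 163/646 = pi_C  (ok)
  611/1938*5/12 + 403/1938*1/6 + 163/646*1/12 + 145/646*1/6 = 145/646 = pi_D  (ok)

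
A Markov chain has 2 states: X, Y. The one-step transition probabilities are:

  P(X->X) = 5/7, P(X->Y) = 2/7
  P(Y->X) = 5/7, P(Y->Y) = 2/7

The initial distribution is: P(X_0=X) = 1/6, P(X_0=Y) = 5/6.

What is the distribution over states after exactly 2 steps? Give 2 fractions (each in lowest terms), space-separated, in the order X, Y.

Answer: 5/7 2/7

Derivation:
Propagating the distribution step by step (d_{t+1} = d_t * P):
d_0 = (X=1/6, Y=5/6)
  d_1[X] = 1/6*5/7 + 5/6*5/7 = 5/7
  d_1[Y] = 1/6*2/7 + 5/6*2/7 = 2/7
d_1 = (X=5/7, Y=2/7)
  d_2[X] = 5/7*5/7 + 2/7*5/7 = 5/7
  d_2[Y] = 5/7*2/7 + 2/7*2/7 = 2/7
d_2 = (X=5/7, Y=2/7)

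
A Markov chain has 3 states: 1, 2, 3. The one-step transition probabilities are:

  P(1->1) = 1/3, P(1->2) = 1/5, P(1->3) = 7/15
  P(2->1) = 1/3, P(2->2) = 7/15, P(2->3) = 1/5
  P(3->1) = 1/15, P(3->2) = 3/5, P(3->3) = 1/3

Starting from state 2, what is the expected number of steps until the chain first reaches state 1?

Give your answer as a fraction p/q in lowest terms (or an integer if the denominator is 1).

Let h_i = expected steps to first reach 1 from state i.
Boundary: h_1 = 0.
First-step equations for the other states:
  h_2 = 1 + 1/3*h_1 + 7/15*h_2 + 1/5*h_3
  h_3 = 1 + 1/15*h_1 + 3/5*h_2 + 1/3*h_3

Substituting h_1 = 0 and rearranging gives the linear system (I - Q) h = 1:
  [8/15, -1/5] . (h_2, h_3) = 1
  [-3/5, 2/3] . (h_2, h_3) = 1

Solving yields:
  h_2 = 195/53
  h_3 = 255/53

Starting state is 2, so the expected hitting time is h_2 = 195/53.

Answer: 195/53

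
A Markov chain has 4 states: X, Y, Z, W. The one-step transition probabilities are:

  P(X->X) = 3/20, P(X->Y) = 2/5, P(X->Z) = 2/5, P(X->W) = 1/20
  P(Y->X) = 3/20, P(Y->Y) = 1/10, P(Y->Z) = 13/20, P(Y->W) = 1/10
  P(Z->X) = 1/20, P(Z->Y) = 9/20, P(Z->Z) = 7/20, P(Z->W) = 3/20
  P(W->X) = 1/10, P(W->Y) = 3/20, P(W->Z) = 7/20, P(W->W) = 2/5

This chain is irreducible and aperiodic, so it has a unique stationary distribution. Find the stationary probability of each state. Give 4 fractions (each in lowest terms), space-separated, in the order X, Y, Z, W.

Answer: 705/7241 2118/7241 3205/7241 1213/7241

Derivation:
The stationary distribution satisfies pi = pi * P, i.e.:
  pi_X = 3/20*pi_X + 3/20*pi_Y + 1/20*pi_Z + 1/10*pi_W
  pi_Y = 2/5*pi_X + 1/10*pi_Y + 9/20*pi_Z + 3/20*pi_W
  pi_Z = 2/5*pi_X + 13/20*pi_Y + 7/20*pi_Z + 7/20*pi_W
  pi_W = 1/20*pi_X + 1/10*pi_Y + 3/20*pi_Z + 2/5*pi_W
with normalization: pi_X + pi_Y + pi_Z + pi_W = 1.

Using the first 3 balance equations plus normalization, the linear system A*pi = b is:
  [-17/20, 3/20, 1/20, 1/10] . pi = 0
  [2/5, -9/10, 9/20, 3/20] . pi = 0
  [2/5, 13/20, -13/20, 7/20] . pi = 0
  [1, 1, 1, 1] . pi = 1

Solving yields:
  pi_X = 705/7241
  pi_Y = 2118/7241
  pi_Z = 3205/7241
  pi_W = 1213/7241

Verification (pi * P):
  705/7241*3/20 + 2118/7241*3/20 + 3205/7241*1/20 + 1213/7241*1/10 = 705/7241 = pi_X  (ok)
  705/7241*2/5 + 2118/7241*1/10 + 3205/7241*9/20 + 1213/7241*3/20 = 2118/7241 = pi_Y  (ok)
  705/7241*2/5 + 2118/7241*13/20 + 3205/7241*7/20 + 1213/7241*7/20 = 3205/7241 = pi_Z  (ok)
  705/7241*1/20 + 2118/7241*1/10 + 3205/7241*3/20 + 1213/7241*2/5 = 1213/7241 = pi_W  (ok)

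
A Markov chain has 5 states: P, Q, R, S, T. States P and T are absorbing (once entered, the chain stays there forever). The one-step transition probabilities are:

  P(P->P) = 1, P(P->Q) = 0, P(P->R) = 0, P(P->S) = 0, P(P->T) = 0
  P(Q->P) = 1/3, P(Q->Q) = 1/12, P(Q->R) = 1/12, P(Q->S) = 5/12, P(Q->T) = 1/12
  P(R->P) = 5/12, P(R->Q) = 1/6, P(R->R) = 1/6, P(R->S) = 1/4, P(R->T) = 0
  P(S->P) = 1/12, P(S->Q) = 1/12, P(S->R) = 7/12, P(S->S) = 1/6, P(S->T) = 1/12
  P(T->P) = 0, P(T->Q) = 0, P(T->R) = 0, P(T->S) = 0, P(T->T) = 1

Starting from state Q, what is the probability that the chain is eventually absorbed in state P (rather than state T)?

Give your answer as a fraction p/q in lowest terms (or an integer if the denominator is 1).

Let a_i = P(absorbed in P | start in state i).
Boundary conditions: a_P = 1, a_T = 0.
For each transient state i, a_i = sum_j P(i->j) * a_j:
  a_Q = 1/3*a_P + 1/12*a_Q + 1/12*a_R + 5/12*a_S + 1/12*a_T
  a_R = 5/12*a_P + 1/6*a_Q + 1/6*a_R + 1/4*a_S + 0*a_T
  a_S = 1/12*a_P + 1/12*a_Q + 7/12*a_R + 1/6*a_S + 1/12*a_T

Substituting a_P = 1 and a_T = 0, rearrange to (I - Q) a = r where r[i] = P(i -> P):
  [11/12, -1/12, -5/12] . (a_Q, a_R, a_S) = 1/3
  [-1/6, 5/6, -1/4] . (a_Q, a_R, a_S) = 5/12
  [-1/12, -7/12, 5/6] . (a_Q, a_R, a_S) = 1/12

Solving yields:
  a_Q = 9/11
  a_R = 10/11
  a_S = 9/11

Starting state is Q, so the absorption probability is a_Q = 9/11.

Answer: 9/11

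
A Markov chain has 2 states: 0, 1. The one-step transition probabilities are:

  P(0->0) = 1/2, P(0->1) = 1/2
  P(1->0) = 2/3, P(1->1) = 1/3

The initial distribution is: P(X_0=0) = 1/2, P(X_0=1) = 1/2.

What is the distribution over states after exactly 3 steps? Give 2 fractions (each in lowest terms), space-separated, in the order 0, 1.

Propagating the distribution step by step (d_{t+1} = d_t * P):
d_0 = (0=1/2, 1=1/2)
  d_1[0] = 1/2*1/2 + 1/2*2/3 = 7/12
  d_1[1] = 1/2*1/2 + 1/2*1/3 = 5/12
d_1 = (0=7/12, 1=5/12)
  d_2[0] = 7/12*1/2 + 5/12*2/3 = 41/72
  d_2[1] = 7/12*1/2 + 5/12*1/3 = 31/72
d_2 = (0=41/72, 1=31/72)
  d_3[0] = 41/72*1/2 + 31/72*2/3 = 247/432
  d_3[1] = 41/72*1/2 + 31/72*1/3 = 185/432
d_3 = (0=247/432, 1=185/432)

Answer: 247/432 185/432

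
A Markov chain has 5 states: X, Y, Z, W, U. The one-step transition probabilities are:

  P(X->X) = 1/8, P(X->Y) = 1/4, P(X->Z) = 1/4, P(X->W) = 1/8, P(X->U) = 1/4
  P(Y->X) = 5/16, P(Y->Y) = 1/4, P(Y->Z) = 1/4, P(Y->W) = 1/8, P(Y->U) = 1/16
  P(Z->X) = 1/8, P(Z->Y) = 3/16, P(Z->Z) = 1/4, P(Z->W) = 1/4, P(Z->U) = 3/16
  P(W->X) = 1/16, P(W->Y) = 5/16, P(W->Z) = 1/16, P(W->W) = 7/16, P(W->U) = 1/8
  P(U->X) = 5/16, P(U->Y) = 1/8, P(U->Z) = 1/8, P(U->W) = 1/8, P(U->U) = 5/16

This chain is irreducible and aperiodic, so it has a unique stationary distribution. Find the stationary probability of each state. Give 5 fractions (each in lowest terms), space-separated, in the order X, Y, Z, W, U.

The stationary distribution satisfies pi = pi * P, i.e.:
  pi_X = 1/8*pi_X + 5/16*pi_Y + 1/8*pi_Z + 1/16*pi_W + 5/16*pi_U
  pi_Y = 1/4*pi_X + 1/4*pi_Y + 3/16*pi_Z + 5/16*pi_W + 1/8*pi_U
  pi_Z = 1/4*pi_X + 1/4*pi_Y + 1/4*pi_Z + 1/16*pi_W + 1/8*pi_U
  pi_W = 1/8*pi_X + 1/8*pi_Y + 1/4*pi_Z + 7/16*pi_W + 1/8*pi_U
  pi_U = 1/4*pi_X + 1/16*pi_Y + 3/16*pi_Z + 1/8*pi_W + 5/16*pi_U
with normalization: pi_X + pi_Y + pi_Z + pi_W + pi_U = 1.

Using the first 4 balance equations plus normalization, the linear system A*pi = b is:
  [-7/8, 5/16, 1/8, 1/16, 5/16] . pi = 0
  [1/4, -3/4, 3/16, 5/16, 1/8] . pi = 0
  [1/4, 1/4, -3/4, 1/16, 1/8] . pi = 0
  [1/8, 1/8, 1/4, -9/16, 1/8] . pi = 0
  [1, 1, 1, 1, 1] . pi = 1

Solving yields:
  pi_X = 3967/21081
  pi_Y = 4835/21081
  pi_Z = 3944/21081
  pi_W = 4550/21081
  pi_U = 3785/21081

Verification (pi * P):
  3967/21081*1/8 + 4835/21081*5/16 + 3944/21081*1/8 + 4550/21081*1/16 + 3785/21081*5/16 = 3967/21081 = pi_X  (ok)
  3967/21081*1/4 + 4835/21081*1/4 + 3944/21081*3/16 + 4550/21081*5/16 + 3785/21081*1/8 = 4835/21081 = pi_Y  (ok)
  3967/21081*1/4 + 4835/21081*1/4 + 3944/21081*1/4 + 4550/21081*1/16 + 3785/21081*1/8 = 3944/21081 = pi_Z  (ok)
  3967/21081*1/8 + 4835/21081*1/8 + 3944/21081*1/4 + 4550/21081*7/16 + 3785/21081*1/8 = 4550/21081 = pi_W  (ok)
  3967/21081*1/4 + 4835/21081*1/16 + 3944/21081*3/16 + 4550/21081*1/8 + 3785/21081*5/16 = 3785/21081 = pi_U  (ok)

Answer: 3967/21081 4835/21081 3944/21081 4550/21081 3785/21081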